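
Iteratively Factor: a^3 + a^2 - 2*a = (a - 1)*(a^2 + 2*a) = a*(a - 1)*(a + 2)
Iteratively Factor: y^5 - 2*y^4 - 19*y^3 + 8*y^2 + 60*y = (y + 3)*(y^4 - 5*y^3 - 4*y^2 + 20*y) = y*(y + 3)*(y^3 - 5*y^2 - 4*y + 20) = y*(y - 5)*(y + 3)*(y^2 - 4) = y*(y - 5)*(y + 2)*(y + 3)*(y - 2)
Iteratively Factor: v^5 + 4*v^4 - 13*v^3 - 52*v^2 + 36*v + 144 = (v + 2)*(v^4 + 2*v^3 - 17*v^2 - 18*v + 72) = (v - 2)*(v + 2)*(v^3 + 4*v^2 - 9*v - 36) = (v - 2)*(v + 2)*(v + 3)*(v^2 + v - 12) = (v - 3)*(v - 2)*(v + 2)*(v + 3)*(v + 4)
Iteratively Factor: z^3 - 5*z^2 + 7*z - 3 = (z - 3)*(z^2 - 2*z + 1) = (z - 3)*(z - 1)*(z - 1)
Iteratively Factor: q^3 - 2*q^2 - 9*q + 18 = (q - 3)*(q^2 + q - 6) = (q - 3)*(q - 2)*(q + 3)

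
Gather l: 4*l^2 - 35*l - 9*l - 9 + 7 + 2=4*l^2 - 44*l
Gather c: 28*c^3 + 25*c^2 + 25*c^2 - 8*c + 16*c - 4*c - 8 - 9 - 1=28*c^3 + 50*c^2 + 4*c - 18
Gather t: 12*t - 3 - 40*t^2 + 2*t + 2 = -40*t^2 + 14*t - 1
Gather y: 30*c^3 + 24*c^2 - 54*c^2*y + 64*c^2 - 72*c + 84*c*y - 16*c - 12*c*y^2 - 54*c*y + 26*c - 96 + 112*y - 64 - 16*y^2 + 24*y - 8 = 30*c^3 + 88*c^2 - 62*c + y^2*(-12*c - 16) + y*(-54*c^2 + 30*c + 136) - 168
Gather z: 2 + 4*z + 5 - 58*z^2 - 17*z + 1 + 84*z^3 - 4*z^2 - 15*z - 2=84*z^3 - 62*z^2 - 28*z + 6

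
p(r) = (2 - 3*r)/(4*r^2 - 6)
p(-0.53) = -0.74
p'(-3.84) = 0.09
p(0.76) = 0.08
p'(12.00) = 0.00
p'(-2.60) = 0.32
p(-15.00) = 0.05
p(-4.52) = 0.21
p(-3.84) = 0.26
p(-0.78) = -1.22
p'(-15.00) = 0.00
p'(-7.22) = 0.02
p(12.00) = -0.06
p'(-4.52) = 0.06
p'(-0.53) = 1.26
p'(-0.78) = 2.97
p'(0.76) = 0.94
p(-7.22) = 0.12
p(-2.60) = 0.47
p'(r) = -8*r*(2 - 3*r)/(4*r^2 - 6)^2 - 3/(4*r^2 - 6) = (6*r^2 - 8*r + 9)/(2*(4*r^4 - 12*r^2 + 9))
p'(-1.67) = 2.94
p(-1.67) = 1.36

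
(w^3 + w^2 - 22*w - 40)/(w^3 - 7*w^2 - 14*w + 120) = (w + 2)/(w - 6)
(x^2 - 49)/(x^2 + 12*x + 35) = (x - 7)/(x + 5)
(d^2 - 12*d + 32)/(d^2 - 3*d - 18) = (-d^2 + 12*d - 32)/(-d^2 + 3*d + 18)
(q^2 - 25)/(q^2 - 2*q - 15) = (q + 5)/(q + 3)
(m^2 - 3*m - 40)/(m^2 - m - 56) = (m + 5)/(m + 7)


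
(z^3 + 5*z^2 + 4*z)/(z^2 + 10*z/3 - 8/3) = 3*z*(z + 1)/(3*z - 2)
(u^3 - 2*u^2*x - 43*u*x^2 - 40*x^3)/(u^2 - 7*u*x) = (u^3 - 2*u^2*x - 43*u*x^2 - 40*x^3)/(u*(u - 7*x))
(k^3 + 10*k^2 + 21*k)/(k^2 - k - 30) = k*(k^2 + 10*k + 21)/(k^2 - k - 30)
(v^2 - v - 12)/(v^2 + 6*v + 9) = (v - 4)/(v + 3)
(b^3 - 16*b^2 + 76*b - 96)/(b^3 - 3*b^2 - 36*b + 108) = (b^2 - 10*b + 16)/(b^2 + 3*b - 18)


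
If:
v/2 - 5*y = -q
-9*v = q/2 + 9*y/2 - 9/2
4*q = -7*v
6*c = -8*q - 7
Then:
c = 1/3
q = -9/8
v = 9/14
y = -9/56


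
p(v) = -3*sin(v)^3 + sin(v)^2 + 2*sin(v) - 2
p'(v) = -9*sin(v)^2*cos(v) + 2*sin(v)*cos(v) + 2*cos(v) = (-9*sin(v)^2 + 2*sin(v) + 2)*cos(v)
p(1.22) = -1.72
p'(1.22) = -1.39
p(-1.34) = -0.23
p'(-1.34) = -1.94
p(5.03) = -0.43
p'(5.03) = -2.51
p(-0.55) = -2.34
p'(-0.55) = -1.28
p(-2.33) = -1.78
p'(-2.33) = 2.88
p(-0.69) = -2.09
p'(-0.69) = -2.25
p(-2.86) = -2.41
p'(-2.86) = -0.72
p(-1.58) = -0.00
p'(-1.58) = 0.08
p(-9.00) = -2.44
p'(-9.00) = 0.32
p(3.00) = -1.71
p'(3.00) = -2.08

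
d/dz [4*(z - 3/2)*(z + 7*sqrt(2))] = 8*z - 6 + 28*sqrt(2)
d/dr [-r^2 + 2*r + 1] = 2 - 2*r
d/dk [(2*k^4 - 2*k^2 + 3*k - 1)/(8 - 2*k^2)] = (-4*k^5 + 32*k^3 + 3*k^2 - 18*k + 12)/(2*(k^4 - 8*k^2 + 16))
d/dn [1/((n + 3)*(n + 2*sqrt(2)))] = -(2*n + 2*sqrt(2) + 3)/((n + 3)^2*(n + 2*sqrt(2))^2)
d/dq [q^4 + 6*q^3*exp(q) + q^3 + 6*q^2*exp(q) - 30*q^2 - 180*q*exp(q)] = 6*q^3*exp(q) + 4*q^3 + 24*q^2*exp(q) + 3*q^2 - 168*q*exp(q) - 60*q - 180*exp(q)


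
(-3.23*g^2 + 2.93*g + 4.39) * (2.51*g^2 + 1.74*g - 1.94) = -8.1073*g^4 + 1.7341*g^3 + 22.3833*g^2 + 1.9544*g - 8.5166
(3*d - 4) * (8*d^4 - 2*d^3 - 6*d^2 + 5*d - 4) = 24*d^5 - 38*d^4 - 10*d^3 + 39*d^2 - 32*d + 16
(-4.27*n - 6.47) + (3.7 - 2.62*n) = -6.89*n - 2.77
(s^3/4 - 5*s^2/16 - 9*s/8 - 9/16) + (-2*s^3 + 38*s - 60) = -7*s^3/4 - 5*s^2/16 + 295*s/8 - 969/16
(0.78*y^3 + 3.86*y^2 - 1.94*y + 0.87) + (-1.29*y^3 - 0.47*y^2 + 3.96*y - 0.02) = -0.51*y^3 + 3.39*y^2 + 2.02*y + 0.85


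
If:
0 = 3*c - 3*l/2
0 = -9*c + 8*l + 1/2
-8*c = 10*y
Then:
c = -1/14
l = -1/7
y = 2/35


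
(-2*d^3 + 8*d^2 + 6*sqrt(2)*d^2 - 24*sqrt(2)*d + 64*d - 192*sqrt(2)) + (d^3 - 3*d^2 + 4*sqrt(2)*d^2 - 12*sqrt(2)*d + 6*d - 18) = -d^3 + 5*d^2 + 10*sqrt(2)*d^2 - 36*sqrt(2)*d + 70*d - 192*sqrt(2) - 18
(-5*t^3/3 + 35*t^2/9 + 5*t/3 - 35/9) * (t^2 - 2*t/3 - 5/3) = -5*t^5/3 + 5*t^4 + 50*t^3/27 - 310*t^2/27 - 5*t/27 + 175/27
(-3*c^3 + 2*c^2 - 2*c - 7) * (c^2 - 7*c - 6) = -3*c^5 + 23*c^4 + 2*c^3 - 5*c^2 + 61*c + 42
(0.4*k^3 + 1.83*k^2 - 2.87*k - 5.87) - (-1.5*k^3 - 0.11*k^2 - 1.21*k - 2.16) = 1.9*k^3 + 1.94*k^2 - 1.66*k - 3.71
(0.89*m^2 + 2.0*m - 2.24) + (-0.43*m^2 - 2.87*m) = 0.46*m^2 - 0.87*m - 2.24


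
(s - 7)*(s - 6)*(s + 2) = s^3 - 11*s^2 + 16*s + 84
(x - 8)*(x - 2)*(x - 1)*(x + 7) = x^4 - 4*x^3 - 51*x^2 + 166*x - 112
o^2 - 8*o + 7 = (o - 7)*(o - 1)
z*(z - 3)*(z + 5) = z^3 + 2*z^2 - 15*z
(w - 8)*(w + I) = w^2 - 8*w + I*w - 8*I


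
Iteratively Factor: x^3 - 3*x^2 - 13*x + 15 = (x + 3)*(x^2 - 6*x + 5) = (x - 1)*(x + 3)*(x - 5)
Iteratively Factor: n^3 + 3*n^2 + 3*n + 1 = (n + 1)*(n^2 + 2*n + 1) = (n + 1)^2*(n + 1)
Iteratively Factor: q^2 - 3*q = (q - 3)*(q)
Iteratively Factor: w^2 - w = (w - 1)*(w)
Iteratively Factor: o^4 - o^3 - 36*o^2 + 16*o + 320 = (o - 5)*(o^3 + 4*o^2 - 16*o - 64) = (o - 5)*(o + 4)*(o^2 - 16) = (o - 5)*(o + 4)^2*(o - 4)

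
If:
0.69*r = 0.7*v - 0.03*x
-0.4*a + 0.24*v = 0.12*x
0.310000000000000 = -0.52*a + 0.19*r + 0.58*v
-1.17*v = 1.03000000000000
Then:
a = -1.98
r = -1.10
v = -0.88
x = 4.84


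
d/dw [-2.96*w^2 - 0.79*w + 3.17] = -5.92*w - 0.79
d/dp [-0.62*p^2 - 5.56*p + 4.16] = -1.24*p - 5.56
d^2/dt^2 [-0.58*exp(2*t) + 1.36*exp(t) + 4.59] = (1.36 - 2.32*exp(t))*exp(t)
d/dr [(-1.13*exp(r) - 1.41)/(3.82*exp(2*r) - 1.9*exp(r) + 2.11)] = (4.3166*exp(2*r) + 10.7724*exp(r) - 5.0633)*exp(r)/(14.5924*exp(4*r) - 14.516*exp(3*r) + 19.7304*exp(2*r) - 8.018*exp(r) + 4.4521)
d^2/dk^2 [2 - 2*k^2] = -4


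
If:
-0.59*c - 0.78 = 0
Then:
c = -1.32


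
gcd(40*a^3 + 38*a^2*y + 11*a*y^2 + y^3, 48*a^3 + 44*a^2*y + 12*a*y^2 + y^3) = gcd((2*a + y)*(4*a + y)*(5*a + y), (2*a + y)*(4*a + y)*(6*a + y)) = 8*a^2 + 6*a*y + y^2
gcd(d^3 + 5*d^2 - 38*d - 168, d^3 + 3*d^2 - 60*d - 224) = d^2 + 11*d + 28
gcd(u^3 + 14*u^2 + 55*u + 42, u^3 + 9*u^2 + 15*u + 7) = u^2 + 8*u + 7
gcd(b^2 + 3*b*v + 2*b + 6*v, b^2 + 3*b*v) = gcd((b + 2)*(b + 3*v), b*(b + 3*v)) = b + 3*v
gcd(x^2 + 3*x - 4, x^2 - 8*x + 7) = x - 1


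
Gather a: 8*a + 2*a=10*a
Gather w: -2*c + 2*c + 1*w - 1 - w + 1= 0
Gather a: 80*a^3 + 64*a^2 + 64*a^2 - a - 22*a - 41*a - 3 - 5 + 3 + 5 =80*a^3 + 128*a^2 - 64*a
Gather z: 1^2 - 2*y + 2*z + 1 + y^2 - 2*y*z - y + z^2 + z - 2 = y^2 - 3*y + z^2 + z*(3 - 2*y)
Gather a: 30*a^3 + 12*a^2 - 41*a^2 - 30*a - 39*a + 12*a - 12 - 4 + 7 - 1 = 30*a^3 - 29*a^2 - 57*a - 10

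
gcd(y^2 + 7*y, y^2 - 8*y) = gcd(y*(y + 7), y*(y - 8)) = y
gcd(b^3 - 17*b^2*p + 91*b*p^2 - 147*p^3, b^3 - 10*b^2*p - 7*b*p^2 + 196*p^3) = b^2 - 14*b*p + 49*p^2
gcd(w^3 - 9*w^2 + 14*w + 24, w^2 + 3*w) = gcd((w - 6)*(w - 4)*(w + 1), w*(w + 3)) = 1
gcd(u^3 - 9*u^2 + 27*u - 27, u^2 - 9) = u - 3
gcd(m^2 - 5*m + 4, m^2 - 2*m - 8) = m - 4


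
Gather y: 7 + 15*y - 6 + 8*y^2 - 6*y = 8*y^2 + 9*y + 1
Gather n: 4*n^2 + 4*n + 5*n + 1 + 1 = 4*n^2 + 9*n + 2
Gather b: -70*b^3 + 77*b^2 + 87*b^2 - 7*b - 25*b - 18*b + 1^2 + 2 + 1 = -70*b^3 + 164*b^2 - 50*b + 4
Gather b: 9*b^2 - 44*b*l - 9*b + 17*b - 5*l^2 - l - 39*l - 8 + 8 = 9*b^2 + b*(8 - 44*l) - 5*l^2 - 40*l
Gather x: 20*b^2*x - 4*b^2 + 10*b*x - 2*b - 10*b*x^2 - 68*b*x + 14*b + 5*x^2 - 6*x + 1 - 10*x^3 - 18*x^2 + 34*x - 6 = -4*b^2 + 12*b - 10*x^3 + x^2*(-10*b - 13) + x*(20*b^2 - 58*b + 28) - 5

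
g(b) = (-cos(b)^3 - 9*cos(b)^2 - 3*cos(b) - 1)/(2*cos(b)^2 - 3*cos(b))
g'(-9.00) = 0.32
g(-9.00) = -1.13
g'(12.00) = 11.58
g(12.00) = 9.52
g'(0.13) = -4.76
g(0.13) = 13.68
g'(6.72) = -11.26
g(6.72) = 11.01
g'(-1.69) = -20.22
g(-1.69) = -2.00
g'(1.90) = 0.73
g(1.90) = -0.79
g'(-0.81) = 9.83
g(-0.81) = 6.87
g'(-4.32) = 0.04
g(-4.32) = -0.77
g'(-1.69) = -20.22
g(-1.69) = -2.00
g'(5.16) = 5.63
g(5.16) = 4.40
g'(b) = (4*sin(b)*cos(b) - 3*sin(b))*(-cos(b)^3 - 9*cos(b)^2 - 3*cos(b) - 1)/(2*cos(b)^2 - 3*cos(b))^2 + (3*sin(b)*cos(b)^2 + 18*sin(b)*cos(b) + 3*sin(b))/(2*cos(b)^2 - 3*cos(b)) = (2*cos(b)^4 - 6*cos(b)^3 - 33*cos(b)^2 - 4*cos(b) + 3)*sin(b)/((2*cos(b) - 3)^2*cos(b)^2)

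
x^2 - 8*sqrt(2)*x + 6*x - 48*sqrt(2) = (x + 6)*(x - 8*sqrt(2))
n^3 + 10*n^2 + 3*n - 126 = (n - 3)*(n + 6)*(n + 7)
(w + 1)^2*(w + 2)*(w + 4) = w^4 + 8*w^3 + 21*w^2 + 22*w + 8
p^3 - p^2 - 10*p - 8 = (p - 4)*(p + 1)*(p + 2)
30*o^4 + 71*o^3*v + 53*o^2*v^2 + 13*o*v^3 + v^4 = (o + v)^2*(5*o + v)*(6*o + v)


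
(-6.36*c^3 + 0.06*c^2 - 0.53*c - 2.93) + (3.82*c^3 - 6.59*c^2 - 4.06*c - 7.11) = -2.54*c^3 - 6.53*c^2 - 4.59*c - 10.04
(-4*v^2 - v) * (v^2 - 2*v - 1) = -4*v^4 + 7*v^3 + 6*v^2 + v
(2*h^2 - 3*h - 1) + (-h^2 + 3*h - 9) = h^2 - 10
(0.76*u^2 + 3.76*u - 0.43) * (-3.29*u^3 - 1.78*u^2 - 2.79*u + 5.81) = -2.5004*u^5 - 13.7232*u^4 - 7.3985*u^3 - 5.3094*u^2 + 23.0453*u - 2.4983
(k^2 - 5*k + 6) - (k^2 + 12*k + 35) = -17*k - 29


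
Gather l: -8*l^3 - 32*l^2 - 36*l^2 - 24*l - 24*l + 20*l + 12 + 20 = -8*l^3 - 68*l^2 - 28*l + 32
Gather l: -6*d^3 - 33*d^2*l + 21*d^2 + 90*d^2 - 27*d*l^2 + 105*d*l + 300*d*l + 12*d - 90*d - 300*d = -6*d^3 + 111*d^2 - 27*d*l^2 - 378*d + l*(-33*d^2 + 405*d)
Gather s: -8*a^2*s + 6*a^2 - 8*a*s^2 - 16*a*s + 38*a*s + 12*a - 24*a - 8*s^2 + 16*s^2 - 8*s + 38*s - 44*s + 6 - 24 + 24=6*a^2 - 12*a + s^2*(8 - 8*a) + s*(-8*a^2 + 22*a - 14) + 6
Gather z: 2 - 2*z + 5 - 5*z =7 - 7*z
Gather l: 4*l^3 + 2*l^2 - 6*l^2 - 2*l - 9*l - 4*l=4*l^3 - 4*l^2 - 15*l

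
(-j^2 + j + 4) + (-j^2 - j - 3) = 1 - 2*j^2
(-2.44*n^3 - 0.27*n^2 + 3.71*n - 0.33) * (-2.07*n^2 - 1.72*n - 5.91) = 5.0508*n^5 + 4.7557*n^4 + 7.2051*n^3 - 4.1024*n^2 - 21.3585*n + 1.9503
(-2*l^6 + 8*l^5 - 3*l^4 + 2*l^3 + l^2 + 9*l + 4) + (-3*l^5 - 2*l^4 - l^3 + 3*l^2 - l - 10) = -2*l^6 + 5*l^5 - 5*l^4 + l^3 + 4*l^2 + 8*l - 6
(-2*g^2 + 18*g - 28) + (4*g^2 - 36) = 2*g^2 + 18*g - 64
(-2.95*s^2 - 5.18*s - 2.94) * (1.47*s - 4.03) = -4.3365*s^3 + 4.2739*s^2 + 16.5536*s + 11.8482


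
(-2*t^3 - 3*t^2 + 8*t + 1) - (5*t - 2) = -2*t^3 - 3*t^2 + 3*t + 3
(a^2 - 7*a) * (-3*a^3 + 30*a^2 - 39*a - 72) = -3*a^5 + 51*a^4 - 249*a^3 + 201*a^2 + 504*a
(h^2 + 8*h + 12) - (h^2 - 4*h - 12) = 12*h + 24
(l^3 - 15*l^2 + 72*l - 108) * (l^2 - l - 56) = l^5 - 16*l^4 + 31*l^3 + 660*l^2 - 3924*l + 6048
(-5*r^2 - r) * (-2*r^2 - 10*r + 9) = 10*r^4 + 52*r^3 - 35*r^2 - 9*r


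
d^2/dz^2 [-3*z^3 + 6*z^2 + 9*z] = 12 - 18*z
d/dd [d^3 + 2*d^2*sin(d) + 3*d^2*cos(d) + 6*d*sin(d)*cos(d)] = -3*d^2*sin(d) + 2*d^2*cos(d) + 3*d^2 + 4*d*sin(d) + 6*d*cos(d) + 6*d*cos(2*d) + 3*sin(2*d)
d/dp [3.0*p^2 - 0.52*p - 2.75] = 6.0*p - 0.52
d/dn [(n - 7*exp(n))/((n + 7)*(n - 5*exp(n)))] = ((1 - 7*exp(n))*(n + 7)*(n - 5*exp(n)) + (-n + 7*exp(n))*(n - 5*exp(n)) + (n + 7)*(n - 7*exp(n))*(5*exp(n) - 1))/((n + 7)^2*(n - 5*exp(n))^2)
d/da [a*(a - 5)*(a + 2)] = 3*a^2 - 6*a - 10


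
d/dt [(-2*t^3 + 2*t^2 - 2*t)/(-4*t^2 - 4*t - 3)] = 2*(4*t^4 + 8*t^3 + t^2 - 6*t + 3)/(16*t^4 + 32*t^3 + 40*t^2 + 24*t + 9)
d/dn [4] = 0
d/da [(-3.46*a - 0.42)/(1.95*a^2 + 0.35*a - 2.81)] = (6.747*a^2 + 1.638*a + 9.8696)/(3.8025*a^4 + 1.365*a^3 - 10.8365*a^2 - 1.967*a + 7.8961)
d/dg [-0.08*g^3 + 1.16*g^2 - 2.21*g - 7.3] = -0.24*g^2 + 2.32*g - 2.21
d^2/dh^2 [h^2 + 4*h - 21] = 2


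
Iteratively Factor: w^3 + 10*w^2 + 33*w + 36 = (w + 3)*(w^2 + 7*w + 12) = (w + 3)*(w + 4)*(w + 3)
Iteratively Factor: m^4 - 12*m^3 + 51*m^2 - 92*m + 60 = (m - 2)*(m^3 - 10*m^2 + 31*m - 30) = (m - 3)*(m - 2)*(m^2 - 7*m + 10) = (m - 3)*(m - 2)^2*(m - 5)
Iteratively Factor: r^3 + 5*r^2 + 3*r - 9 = (r + 3)*(r^2 + 2*r - 3) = (r - 1)*(r + 3)*(r + 3)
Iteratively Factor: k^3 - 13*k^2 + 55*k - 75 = (k - 3)*(k^2 - 10*k + 25) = (k - 5)*(k - 3)*(k - 5)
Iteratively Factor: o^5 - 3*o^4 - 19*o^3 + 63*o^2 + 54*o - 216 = (o + 4)*(o^4 - 7*o^3 + 9*o^2 + 27*o - 54) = (o - 3)*(o + 4)*(o^3 - 4*o^2 - 3*o + 18) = (o - 3)*(o + 2)*(o + 4)*(o^2 - 6*o + 9) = (o - 3)^2*(o + 2)*(o + 4)*(o - 3)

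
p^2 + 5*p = p*(p + 5)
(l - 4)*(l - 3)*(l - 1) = l^3 - 8*l^2 + 19*l - 12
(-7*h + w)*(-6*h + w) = 42*h^2 - 13*h*w + w^2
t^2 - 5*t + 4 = (t - 4)*(t - 1)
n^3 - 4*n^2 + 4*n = n*(n - 2)^2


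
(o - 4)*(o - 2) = o^2 - 6*o + 8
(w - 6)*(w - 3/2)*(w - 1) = w^3 - 17*w^2/2 + 33*w/2 - 9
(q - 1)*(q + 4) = q^2 + 3*q - 4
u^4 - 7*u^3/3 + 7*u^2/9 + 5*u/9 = u*(u - 5/3)*(u - 1)*(u + 1/3)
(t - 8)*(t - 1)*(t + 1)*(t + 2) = t^4 - 6*t^3 - 17*t^2 + 6*t + 16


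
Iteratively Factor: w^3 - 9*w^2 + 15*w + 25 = (w + 1)*(w^2 - 10*w + 25) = (w - 5)*(w + 1)*(w - 5)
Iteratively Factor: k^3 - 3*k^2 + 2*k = (k - 1)*(k^2 - 2*k) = (k - 2)*(k - 1)*(k)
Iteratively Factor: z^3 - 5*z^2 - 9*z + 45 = (z + 3)*(z^2 - 8*z + 15) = (z - 3)*(z + 3)*(z - 5)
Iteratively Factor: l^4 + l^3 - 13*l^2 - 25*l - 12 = (l - 4)*(l^3 + 5*l^2 + 7*l + 3) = (l - 4)*(l + 1)*(l^2 + 4*l + 3) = (l - 4)*(l + 1)^2*(l + 3)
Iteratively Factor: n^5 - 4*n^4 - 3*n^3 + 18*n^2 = (n)*(n^4 - 4*n^3 - 3*n^2 + 18*n) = n^2*(n^3 - 4*n^2 - 3*n + 18) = n^2*(n + 2)*(n^2 - 6*n + 9) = n^2*(n - 3)*(n + 2)*(n - 3)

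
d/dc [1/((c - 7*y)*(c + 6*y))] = (-2*c + y)/(c^4 - 2*c^3*y - 83*c^2*y^2 + 84*c*y^3 + 1764*y^4)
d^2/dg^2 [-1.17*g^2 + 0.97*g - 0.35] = -2.34000000000000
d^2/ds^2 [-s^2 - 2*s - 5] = -2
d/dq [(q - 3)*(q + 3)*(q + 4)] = 3*q^2 + 8*q - 9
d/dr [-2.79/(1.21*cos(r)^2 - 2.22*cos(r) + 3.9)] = (6.1938 - 6.7518*cos(r))*sin(r)/(1.21*cos(r)^2 - 2.22*cos(r) + 3.9)^2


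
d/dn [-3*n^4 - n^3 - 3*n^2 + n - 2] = -12*n^3 - 3*n^2 - 6*n + 1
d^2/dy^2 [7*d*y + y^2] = 2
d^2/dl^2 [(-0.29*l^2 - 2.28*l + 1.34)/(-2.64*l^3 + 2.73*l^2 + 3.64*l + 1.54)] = (4.042368*l^6 + 95.344128*l^5 - 193.94496*l^4 + 243.070128*l^3 + 121.259376*l^2 - 170.095968*l - 48.42768)/(18.399744*l^9 - 57.081024*l^8 - 17.081064*l^7 + 104.859279*l^6 + 90.145692*l^5 - 54.153918*l^4 - 121.2652*l^3 - 80.636556*l^2 - 25.897872*l - 3.652264)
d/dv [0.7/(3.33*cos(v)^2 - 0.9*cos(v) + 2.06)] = (4.662*cos(v) - 0.63)*sin(v)/(3.33*cos(v)^2 - 0.9*cos(v) + 2.06)^2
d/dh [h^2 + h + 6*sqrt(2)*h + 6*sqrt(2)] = 2*h + 1 + 6*sqrt(2)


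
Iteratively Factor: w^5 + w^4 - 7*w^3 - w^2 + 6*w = (w + 1)*(w^4 - 7*w^2 + 6*w) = (w - 1)*(w + 1)*(w^3 + w^2 - 6*w) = w*(w - 1)*(w + 1)*(w^2 + w - 6) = w*(w - 2)*(w - 1)*(w + 1)*(w + 3)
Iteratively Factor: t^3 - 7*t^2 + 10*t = (t)*(t^2 - 7*t + 10) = t*(t - 5)*(t - 2)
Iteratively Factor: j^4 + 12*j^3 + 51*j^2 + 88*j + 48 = (j + 3)*(j^3 + 9*j^2 + 24*j + 16) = (j + 3)*(j + 4)*(j^2 + 5*j + 4) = (j + 3)*(j + 4)^2*(j + 1)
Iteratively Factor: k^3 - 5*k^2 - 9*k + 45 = (k + 3)*(k^2 - 8*k + 15) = (k - 5)*(k + 3)*(k - 3)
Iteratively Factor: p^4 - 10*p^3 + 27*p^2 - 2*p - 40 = (p - 5)*(p^3 - 5*p^2 + 2*p + 8) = (p - 5)*(p + 1)*(p^2 - 6*p + 8) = (p - 5)*(p - 2)*(p + 1)*(p - 4)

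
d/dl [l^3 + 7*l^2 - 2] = l*(3*l + 14)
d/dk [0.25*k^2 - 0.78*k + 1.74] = 0.5*k - 0.78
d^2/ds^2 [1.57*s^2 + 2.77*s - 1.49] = 3.14000000000000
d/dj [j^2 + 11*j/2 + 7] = 2*j + 11/2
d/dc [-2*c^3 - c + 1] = -6*c^2 - 1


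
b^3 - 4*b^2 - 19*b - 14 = (b - 7)*(b + 1)*(b + 2)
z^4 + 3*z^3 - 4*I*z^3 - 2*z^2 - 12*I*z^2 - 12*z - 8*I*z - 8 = (z + 1)*(z + 2)*(z - 2*I)^2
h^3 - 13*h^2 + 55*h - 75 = (h - 5)^2*(h - 3)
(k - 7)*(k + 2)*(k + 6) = k^3 + k^2 - 44*k - 84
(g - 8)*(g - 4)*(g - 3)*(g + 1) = g^4 - 14*g^3 + 53*g^2 - 28*g - 96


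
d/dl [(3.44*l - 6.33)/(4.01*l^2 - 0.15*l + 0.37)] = (-13.7944*l^2 + 50.7666*l + 0.3233)/(16.0801*l^4 - 1.203*l^3 + 2.9899*l^2 - 0.111*l + 0.1369)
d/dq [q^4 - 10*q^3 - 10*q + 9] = 4*q^3 - 30*q^2 - 10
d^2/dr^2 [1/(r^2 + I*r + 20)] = 2*(-r^2 - I*r + (2*r + I)^2 - 20)/(r^2 + I*r + 20)^3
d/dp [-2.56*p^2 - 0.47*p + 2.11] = -5.12*p - 0.47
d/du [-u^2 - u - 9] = -2*u - 1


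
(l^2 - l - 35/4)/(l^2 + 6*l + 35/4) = (2*l - 7)/(2*l + 7)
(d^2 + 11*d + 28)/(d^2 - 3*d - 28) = (d + 7)/(d - 7)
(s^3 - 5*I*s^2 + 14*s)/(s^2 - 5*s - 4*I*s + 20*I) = s*(s^2 - 5*I*s + 14)/(s^2 - 5*s - 4*I*s + 20*I)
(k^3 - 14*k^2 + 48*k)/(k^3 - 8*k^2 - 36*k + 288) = k/(k + 6)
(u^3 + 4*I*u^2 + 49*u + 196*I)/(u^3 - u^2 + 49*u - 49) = (u + 4*I)/(u - 1)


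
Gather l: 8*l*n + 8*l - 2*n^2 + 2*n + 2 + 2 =l*(8*n + 8) - 2*n^2 + 2*n + 4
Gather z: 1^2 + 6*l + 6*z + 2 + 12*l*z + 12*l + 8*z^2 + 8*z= 18*l + 8*z^2 + z*(12*l + 14) + 3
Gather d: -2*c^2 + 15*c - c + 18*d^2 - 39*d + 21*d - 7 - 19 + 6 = -2*c^2 + 14*c + 18*d^2 - 18*d - 20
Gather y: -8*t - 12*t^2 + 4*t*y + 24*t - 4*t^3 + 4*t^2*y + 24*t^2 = -4*t^3 + 12*t^2 + 16*t + y*(4*t^2 + 4*t)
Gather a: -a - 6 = -a - 6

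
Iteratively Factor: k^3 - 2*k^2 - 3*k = (k + 1)*(k^2 - 3*k) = k*(k + 1)*(k - 3)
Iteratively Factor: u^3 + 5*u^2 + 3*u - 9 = (u + 3)*(u^2 + 2*u - 3) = (u - 1)*(u + 3)*(u + 3)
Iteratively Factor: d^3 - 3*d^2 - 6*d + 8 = (d - 4)*(d^2 + d - 2) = (d - 4)*(d - 1)*(d + 2)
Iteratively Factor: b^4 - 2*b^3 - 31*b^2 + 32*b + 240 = (b + 4)*(b^3 - 6*b^2 - 7*b + 60) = (b + 3)*(b + 4)*(b^2 - 9*b + 20) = (b - 4)*(b + 3)*(b + 4)*(b - 5)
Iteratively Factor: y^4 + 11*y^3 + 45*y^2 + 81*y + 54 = (y + 3)*(y^3 + 8*y^2 + 21*y + 18) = (y + 3)^2*(y^2 + 5*y + 6) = (y + 2)*(y + 3)^2*(y + 3)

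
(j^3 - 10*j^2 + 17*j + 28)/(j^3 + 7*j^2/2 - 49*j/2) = 2*(j^3 - 10*j^2 + 17*j + 28)/(j*(2*j^2 + 7*j - 49))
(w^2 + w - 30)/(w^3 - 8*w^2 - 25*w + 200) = (w + 6)/(w^2 - 3*w - 40)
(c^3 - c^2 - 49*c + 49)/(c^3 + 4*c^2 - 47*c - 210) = (c^2 + 6*c - 7)/(c^2 + 11*c + 30)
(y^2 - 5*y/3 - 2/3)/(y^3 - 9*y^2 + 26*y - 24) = (y + 1/3)/(y^2 - 7*y + 12)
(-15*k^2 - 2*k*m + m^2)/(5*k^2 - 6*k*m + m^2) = (-3*k - m)/(k - m)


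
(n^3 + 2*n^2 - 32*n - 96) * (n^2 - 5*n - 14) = n^5 - 3*n^4 - 56*n^3 + 36*n^2 + 928*n + 1344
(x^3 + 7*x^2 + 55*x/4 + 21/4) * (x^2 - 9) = x^5 + 7*x^4 + 19*x^3/4 - 231*x^2/4 - 495*x/4 - 189/4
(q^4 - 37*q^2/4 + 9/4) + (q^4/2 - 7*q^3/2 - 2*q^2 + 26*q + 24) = 3*q^4/2 - 7*q^3/2 - 45*q^2/4 + 26*q + 105/4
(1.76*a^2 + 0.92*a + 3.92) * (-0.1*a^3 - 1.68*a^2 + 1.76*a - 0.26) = -0.176*a^5 - 3.0488*a^4 + 1.16*a^3 - 5.424*a^2 + 6.66*a - 1.0192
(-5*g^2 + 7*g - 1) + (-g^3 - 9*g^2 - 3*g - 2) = -g^3 - 14*g^2 + 4*g - 3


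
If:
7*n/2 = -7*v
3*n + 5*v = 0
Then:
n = 0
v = 0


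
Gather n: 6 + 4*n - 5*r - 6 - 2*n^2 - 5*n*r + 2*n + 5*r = -2*n^2 + n*(6 - 5*r)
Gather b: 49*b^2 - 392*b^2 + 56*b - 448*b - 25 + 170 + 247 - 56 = -343*b^2 - 392*b + 336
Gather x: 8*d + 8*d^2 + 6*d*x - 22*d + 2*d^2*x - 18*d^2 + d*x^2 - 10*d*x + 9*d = -10*d^2 + d*x^2 - 5*d + x*(2*d^2 - 4*d)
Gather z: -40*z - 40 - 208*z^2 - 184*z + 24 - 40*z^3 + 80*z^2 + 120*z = -40*z^3 - 128*z^2 - 104*z - 16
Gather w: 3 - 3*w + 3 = 6 - 3*w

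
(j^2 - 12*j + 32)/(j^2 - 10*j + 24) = (j - 8)/(j - 6)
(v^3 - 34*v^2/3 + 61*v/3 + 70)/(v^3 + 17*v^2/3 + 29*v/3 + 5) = (v^2 - 13*v + 42)/(v^2 + 4*v + 3)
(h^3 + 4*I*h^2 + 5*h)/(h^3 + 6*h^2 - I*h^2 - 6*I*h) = (h + 5*I)/(h + 6)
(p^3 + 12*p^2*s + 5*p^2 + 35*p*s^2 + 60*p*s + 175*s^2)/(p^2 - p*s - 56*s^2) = (p^2 + 5*p*s + 5*p + 25*s)/(p - 8*s)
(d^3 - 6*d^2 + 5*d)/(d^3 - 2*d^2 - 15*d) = (d - 1)/(d + 3)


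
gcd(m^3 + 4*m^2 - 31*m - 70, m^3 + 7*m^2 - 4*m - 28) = m^2 + 9*m + 14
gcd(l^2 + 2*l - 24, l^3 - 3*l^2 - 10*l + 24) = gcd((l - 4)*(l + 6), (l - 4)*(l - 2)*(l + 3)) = l - 4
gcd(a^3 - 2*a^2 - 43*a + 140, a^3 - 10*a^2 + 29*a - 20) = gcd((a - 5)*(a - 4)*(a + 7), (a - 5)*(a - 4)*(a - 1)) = a^2 - 9*a + 20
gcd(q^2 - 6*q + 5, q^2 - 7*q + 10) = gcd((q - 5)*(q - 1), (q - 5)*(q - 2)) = q - 5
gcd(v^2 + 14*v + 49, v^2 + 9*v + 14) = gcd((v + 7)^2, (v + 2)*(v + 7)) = v + 7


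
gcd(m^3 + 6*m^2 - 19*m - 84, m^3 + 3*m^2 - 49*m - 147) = m^2 + 10*m + 21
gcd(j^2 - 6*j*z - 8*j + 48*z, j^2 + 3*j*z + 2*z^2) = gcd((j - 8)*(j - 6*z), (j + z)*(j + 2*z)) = 1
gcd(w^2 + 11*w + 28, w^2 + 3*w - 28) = w + 7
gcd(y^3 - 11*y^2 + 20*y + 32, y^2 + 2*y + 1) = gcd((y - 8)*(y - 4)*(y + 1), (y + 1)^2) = y + 1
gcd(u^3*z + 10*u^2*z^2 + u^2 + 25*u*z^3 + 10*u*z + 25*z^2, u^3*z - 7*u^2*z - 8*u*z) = 1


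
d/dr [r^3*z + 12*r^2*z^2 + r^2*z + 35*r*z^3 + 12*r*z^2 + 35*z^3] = z*(3*r^2 + 24*r*z + 2*r + 35*z^2 + 12*z)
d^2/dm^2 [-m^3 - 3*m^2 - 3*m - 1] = -6*m - 6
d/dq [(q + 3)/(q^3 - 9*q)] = (3 - 2*q)/(q^2*(q^2 - 6*q + 9))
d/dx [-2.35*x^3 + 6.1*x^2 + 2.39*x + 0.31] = -7.05*x^2 + 12.2*x + 2.39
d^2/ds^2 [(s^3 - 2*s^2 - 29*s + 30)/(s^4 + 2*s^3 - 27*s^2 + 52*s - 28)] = 2*(s^4 + s^3 - 117*s^2 - 1349*s - 3662)/(s^7 + 13*s^6 + 3*s^5 - 361*s^4 + 128*s^3 + 3864*s^2 - 8624*s + 5488)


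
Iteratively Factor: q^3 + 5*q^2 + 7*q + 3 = (q + 1)*(q^2 + 4*q + 3) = (q + 1)^2*(q + 3)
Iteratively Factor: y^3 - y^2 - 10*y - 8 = (y + 1)*(y^2 - 2*y - 8) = (y - 4)*(y + 1)*(y + 2)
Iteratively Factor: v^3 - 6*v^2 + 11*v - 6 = (v - 1)*(v^2 - 5*v + 6) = (v - 2)*(v - 1)*(v - 3)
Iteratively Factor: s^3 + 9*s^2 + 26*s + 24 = (s + 3)*(s^2 + 6*s + 8) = (s + 3)*(s + 4)*(s + 2)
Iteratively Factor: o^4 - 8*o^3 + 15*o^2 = (o)*(o^3 - 8*o^2 + 15*o) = o^2*(o^2 - 8*o + 15) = o^2*(o - 5)*(o - 3)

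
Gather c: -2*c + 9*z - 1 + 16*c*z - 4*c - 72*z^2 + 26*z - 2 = c*(16*z - 6) - 72*z^2 + 35*z - 3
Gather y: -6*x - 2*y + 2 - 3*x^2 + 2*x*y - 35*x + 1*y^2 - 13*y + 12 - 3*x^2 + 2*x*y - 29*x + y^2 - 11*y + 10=-6*x^2 - 70*x + 2*y^2 + y*(4*x - 26) + 24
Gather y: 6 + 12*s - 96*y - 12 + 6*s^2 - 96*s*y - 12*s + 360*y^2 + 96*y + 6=6*s^2 - 96*s*y + 360*y^2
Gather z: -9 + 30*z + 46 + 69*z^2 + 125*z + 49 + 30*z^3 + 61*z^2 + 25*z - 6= 30*z^3 + 130*z^2 + 180*z + 80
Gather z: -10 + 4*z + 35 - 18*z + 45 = 70 - 14*z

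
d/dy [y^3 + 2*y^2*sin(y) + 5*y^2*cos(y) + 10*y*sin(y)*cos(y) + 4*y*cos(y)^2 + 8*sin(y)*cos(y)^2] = -5*y^2*sin(y) + 2*y^2*cos(y) + 3*y^2 + 4*y*sin(y) - 4*y*sin(2*y) + 10*y*cos(y) + 10*y*cos(2*y) + 5*sin(2*y) + 2*cos(y) + 2*cos(2*y) + 6*cos(3*y) + 2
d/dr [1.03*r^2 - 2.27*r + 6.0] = 2.06*r - 2.27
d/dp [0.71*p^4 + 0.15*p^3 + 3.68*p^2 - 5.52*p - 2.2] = 2.84*p^3 + 0.45*p^2 + 7.36*p - 5.52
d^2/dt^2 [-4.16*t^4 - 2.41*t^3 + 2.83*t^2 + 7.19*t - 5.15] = -49.92*t^2 - 14.46*t + 5.66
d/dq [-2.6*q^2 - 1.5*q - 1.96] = -5.2*q - 1.5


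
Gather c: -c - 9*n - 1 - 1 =-c - 9*n - 2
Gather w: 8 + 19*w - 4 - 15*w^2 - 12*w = -15*w^2 + 7*w + 4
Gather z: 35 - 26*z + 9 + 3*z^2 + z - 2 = 3*z^2 - 25*z + 42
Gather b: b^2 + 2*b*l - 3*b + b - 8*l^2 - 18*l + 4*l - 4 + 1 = b^2 + b*(2*l - 2) - 8*l^2 - 14*l - 3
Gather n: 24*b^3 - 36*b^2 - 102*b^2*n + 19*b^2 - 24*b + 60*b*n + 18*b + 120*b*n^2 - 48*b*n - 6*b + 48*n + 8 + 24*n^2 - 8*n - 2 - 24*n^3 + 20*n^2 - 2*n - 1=24*b^3 - 17*b^2 - 12*b - 24*n^3 + n^2*(120*b + 44) + n*(-102*b^2 + 12*b + 38) + 5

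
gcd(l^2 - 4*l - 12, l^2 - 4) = l + 2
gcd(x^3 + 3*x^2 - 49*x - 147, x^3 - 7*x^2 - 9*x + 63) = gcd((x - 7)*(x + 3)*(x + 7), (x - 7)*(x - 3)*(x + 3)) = x^2 - 4*x - 21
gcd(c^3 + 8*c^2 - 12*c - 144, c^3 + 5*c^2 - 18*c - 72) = c^2 + 2*c - 24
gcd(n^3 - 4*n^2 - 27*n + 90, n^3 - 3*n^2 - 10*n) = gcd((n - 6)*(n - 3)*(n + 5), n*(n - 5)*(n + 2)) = 1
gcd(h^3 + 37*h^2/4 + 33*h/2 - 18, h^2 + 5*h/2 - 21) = h + 6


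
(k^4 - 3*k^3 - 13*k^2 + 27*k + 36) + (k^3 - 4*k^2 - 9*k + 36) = k^4 - 2*k^3 - 17*k^2 + 18*k + 72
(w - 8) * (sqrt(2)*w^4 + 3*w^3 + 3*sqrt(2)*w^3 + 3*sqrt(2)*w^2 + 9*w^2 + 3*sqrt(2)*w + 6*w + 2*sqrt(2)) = sqrt(2)*w^5 - 5*sqrt(2)*w^4 + 3*w^4 - 21*sqrt(2)*w^3 - 15*w^3 - 66*w^2 - 21*sqrt(2)*w^2 - 48*w - 22*sqrt(2)*w - 16*sqrt(2)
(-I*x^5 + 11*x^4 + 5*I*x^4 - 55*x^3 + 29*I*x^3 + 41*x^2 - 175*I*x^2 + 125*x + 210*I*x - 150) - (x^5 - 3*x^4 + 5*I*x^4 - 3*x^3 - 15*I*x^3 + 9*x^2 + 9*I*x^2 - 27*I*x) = -x^5 - I*x^5 + 14*x^4 - 52*x^3 + 44*I*x^3 + 32*x^2 - 184*I*x^2 + 125*x + 237*I*x - 150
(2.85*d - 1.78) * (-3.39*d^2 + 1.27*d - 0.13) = -9.6615*d^3 + 9.6537*d^2 - 2.6311*d + 0.2314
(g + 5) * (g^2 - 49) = g^3 + 5*g^2 - 49*g - 245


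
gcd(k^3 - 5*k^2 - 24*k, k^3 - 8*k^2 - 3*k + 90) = k + 3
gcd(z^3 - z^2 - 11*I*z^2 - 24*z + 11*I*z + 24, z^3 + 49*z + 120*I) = z - 8*I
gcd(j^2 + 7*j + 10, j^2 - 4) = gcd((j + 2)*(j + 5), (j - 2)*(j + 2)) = j + 2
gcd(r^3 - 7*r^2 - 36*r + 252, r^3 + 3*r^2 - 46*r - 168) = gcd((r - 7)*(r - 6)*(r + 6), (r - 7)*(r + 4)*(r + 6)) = r^2 - r - 42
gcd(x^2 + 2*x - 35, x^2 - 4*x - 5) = x - 5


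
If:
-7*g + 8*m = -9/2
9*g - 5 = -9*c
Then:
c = -8*m/7 - 11/126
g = 8*m/7 + 9/14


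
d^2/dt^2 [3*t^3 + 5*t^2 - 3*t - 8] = 18*t + 10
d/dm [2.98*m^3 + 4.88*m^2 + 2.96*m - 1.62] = 8.94*m^2 + 9.76*m + 2.96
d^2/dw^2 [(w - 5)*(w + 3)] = 2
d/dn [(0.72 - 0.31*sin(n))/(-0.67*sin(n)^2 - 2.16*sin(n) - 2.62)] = (-0.2077*sin(n)^2 + 0.9648*sin(n) + 2.3674)*cos(n)/(0.4489*sin(n)^4 + 2.8944*sin(n)^3 + 8.1764*sin(n)^2 + 11.3184*sin(n) + 6.8644)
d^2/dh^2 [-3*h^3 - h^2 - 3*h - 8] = -18*h - 2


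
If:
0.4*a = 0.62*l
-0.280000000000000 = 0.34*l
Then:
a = -1.28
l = -0.82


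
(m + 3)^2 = m^2 + 6*m + 9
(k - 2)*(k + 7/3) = k^2 + k/3 - 14/3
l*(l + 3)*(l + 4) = l^3 + 7*l^2 + 12*l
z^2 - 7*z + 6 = (z - 6)*(z - 1)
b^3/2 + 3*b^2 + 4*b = b*(b/2 + 1)*(b + 4)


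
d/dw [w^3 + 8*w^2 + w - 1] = 3*w^2 + 16*w + 1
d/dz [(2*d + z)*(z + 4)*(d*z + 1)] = d*(2*d + z)*(z + 4) + (2*d + z)*(d*z + 1) + (z + 4)*(d*z + 1)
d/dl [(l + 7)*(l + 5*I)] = 2*l + 7 + 5*I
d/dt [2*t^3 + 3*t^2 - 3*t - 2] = 6*t^2 + 6*t - 3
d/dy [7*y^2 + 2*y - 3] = 14*y + 2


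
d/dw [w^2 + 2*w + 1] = 2*w + 2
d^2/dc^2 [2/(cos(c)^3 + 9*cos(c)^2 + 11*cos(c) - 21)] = 2*((47*cos(c) + 72*cos(2*c) + 9*cos(3*c))*(cos(c)^3 + 9*cos(c)^2 + 11*cos(c) - 21)/4 + 2*(3*cos(c)^2 + 18*cos(c) + 11)^2*sin(c)^2)/(cos(c)^3 + 9*cos(c)^2 + 11*cos(c) - 21)^3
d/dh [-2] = 0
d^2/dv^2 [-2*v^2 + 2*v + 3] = -4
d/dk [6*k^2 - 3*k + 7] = 12*k - 3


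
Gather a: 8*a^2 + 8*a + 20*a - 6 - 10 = 8*a^2 + 28*a - 16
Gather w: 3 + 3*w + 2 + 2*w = 5*w + 5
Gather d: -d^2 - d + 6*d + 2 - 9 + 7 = -d^2 + 5*d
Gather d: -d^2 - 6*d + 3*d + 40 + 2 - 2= -d^2 - 3*d + 40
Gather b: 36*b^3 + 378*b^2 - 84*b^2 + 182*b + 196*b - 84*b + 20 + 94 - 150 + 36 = 36*b^3 + 294*b^2 + 294*b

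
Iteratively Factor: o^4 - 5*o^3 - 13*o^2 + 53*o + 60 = (o - 5)*(o^3 - 13*o - 12) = (o - 5)*(o - 4)*(o^2 + 4*o + 3) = (o - 5)*(o - 4)*(o + 3)*(o + 1)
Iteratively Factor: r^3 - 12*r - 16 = (r + 2)*(r^2 - 2*r - 8) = (r - 4)*(r + 2)*(r + 2)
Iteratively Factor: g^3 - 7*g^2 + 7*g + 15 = (g + 1)*(g^2 - 8*g + 15) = (g - 5)*(g + 1)*(g - 3)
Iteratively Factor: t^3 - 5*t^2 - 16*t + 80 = (t + 4)*(t^2 - 9*t + 20) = (t - 4)*(t + 4)*(t - 5)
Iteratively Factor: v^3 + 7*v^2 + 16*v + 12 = (v + 3)*(v^2 + 4*v + 4) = (v + 2)*(v + 3)*(v + 2)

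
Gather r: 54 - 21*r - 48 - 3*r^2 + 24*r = -3*r^2 + 3*r + 6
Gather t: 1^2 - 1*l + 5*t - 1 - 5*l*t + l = t*(5 - 5*l)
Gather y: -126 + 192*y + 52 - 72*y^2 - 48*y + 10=-72*y^2 + 144*y - 64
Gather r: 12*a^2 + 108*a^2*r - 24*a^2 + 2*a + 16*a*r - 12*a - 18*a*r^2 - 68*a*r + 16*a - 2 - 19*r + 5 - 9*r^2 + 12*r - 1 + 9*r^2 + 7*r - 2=-12*a^2 - 18*a*r^2 + 6*a + r*(108*a^2 - 52*a)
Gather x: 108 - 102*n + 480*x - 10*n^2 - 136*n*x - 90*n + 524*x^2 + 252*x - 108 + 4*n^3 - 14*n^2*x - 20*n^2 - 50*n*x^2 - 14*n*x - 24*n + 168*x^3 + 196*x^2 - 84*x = 4*n^3 - 30*n^2 - 216*n + 168*x^3 + x^2*(720 - 50*n) + x*(-14*n^2 - 150*n + 648)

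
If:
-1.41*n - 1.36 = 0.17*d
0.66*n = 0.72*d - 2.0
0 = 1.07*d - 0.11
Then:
No Solution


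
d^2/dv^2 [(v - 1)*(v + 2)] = 2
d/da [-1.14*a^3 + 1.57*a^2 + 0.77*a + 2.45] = -3.42*a^2 + 3.14*a + 0.77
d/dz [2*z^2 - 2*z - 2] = 4*z - 2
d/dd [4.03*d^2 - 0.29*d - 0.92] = 8.06*d - 0.29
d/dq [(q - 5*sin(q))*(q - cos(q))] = (q - 5*sin(q))*(sin(q) + 1) - (q - cos(q))*(5*cos(q) - 1)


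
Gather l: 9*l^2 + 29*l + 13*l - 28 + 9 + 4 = 9*l^2 + 42*l - 15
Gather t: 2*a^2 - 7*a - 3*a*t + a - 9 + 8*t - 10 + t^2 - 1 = 2*a^2 - 6*a + t^2 + t*(8 - 3*a) - 20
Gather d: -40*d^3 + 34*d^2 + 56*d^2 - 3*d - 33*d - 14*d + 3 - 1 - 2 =-40*d^3 + 90*d^2 - 50*d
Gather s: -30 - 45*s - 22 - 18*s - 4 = -63*s - 56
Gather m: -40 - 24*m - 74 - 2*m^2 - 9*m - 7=-2*m^2 - 33*m - 121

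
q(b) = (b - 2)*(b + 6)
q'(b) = 2*b + 4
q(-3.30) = -14.31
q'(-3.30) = -2.60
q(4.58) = 27.30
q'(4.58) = 13.16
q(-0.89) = -14.77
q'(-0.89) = 2.22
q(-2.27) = -15.93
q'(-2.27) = -0.54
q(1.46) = -4.03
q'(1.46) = 6.92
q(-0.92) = -14.83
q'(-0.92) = 2.16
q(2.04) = 0.32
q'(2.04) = 8.08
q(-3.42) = -13.98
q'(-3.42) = -2.84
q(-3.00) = -15.00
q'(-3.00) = -2.00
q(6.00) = 48.00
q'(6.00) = 16.00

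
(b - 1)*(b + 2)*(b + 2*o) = b^3 + 2*b^2*o + b^2 + 2*b*o - 2*b - 4*o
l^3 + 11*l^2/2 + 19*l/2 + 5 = (l + 1)*(l + 2)*(l + 5/2)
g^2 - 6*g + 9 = (g - 3)^2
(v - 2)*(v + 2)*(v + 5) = v^3 + 5*v^2 - 4*v - 20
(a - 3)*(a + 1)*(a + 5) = a^3 + 3*a^2 - 13*a - 15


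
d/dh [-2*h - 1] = -2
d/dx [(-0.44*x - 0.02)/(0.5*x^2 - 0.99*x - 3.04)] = (0.22*x^2 + 0.02*x + 1.3178)/(0.25*x^4 - 0.99*x^3 - 2.0599*x^2 + 6.0192*x + 9.2416)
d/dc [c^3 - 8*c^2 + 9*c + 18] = 3*c^2 - 16*c + 9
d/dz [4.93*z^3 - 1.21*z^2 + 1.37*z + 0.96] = 14.79*z^2 - 2.42*z + 1.37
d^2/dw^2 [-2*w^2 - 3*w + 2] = -4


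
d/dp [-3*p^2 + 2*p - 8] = 2 - 6*p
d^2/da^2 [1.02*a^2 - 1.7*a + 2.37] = 2.04000000000000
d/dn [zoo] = 0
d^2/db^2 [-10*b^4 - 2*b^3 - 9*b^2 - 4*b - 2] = -120*b^2 - 12*b - 18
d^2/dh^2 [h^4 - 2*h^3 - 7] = 12*h*(h - 1)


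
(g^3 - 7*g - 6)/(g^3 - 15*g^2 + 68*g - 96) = (g^2 + 3*g + 2)/(g^2 - 12*g + 32)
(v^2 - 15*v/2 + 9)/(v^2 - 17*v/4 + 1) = 2*(2*v^2 - 15*v + 18)/(4*v^2 - 17*v + 4)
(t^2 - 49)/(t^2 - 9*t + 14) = (t + 7)/(t - 2)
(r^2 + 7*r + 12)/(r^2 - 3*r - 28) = (r + 3)/(r - 7)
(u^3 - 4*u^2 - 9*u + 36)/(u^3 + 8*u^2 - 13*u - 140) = (u^2 - 9)/(u^2 + 12*u + 35)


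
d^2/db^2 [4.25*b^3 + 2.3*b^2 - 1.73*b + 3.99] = 25.5*b + 4.6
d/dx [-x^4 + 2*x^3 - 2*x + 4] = -4*x^3 + 6*x^2 - 2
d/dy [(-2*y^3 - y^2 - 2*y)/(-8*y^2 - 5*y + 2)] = (16*y^4 + 20*y^3 - 23*y^2 - 4*y - 4)/(64*y^4 + 80*y^3 - 7*y^2 - 20*y + 4)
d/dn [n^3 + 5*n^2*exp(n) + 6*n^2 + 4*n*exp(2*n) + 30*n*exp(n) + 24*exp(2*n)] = 5*n^2*exp(n) + 3*n^2 + 8*n*exp(2*n) + 40*n*exp(n) + 12*n + 52*exp(2*n) + 30*exp(n)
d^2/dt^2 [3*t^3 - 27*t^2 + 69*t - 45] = 18*t - 54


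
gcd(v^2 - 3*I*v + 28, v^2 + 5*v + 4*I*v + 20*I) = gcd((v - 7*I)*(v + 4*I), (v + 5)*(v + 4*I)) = v + 4*I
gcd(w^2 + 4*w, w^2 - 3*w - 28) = w + 4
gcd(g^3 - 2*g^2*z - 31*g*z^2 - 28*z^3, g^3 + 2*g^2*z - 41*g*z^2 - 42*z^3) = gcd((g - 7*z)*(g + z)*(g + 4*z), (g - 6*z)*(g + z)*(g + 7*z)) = g + z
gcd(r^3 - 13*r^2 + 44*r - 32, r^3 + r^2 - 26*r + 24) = r^2 - 5*r + 4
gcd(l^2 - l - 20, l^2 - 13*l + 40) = l - 5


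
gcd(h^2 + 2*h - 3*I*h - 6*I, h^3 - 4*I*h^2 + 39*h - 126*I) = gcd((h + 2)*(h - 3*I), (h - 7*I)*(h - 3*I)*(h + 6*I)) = h - 3*I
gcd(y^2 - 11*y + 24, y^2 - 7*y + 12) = y - 3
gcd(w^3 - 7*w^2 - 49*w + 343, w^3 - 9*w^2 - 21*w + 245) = w^2 - 14*w + 49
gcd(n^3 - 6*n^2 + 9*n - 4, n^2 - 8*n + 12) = 1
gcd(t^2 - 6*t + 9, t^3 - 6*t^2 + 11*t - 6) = t - 3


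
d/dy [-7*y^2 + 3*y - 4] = 3 - 14*y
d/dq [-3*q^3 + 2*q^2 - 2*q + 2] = -9*q^2 + 4*q - 2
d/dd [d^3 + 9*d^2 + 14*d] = 3*d^2 + 18*d + 14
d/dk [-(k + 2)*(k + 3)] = -2*k - 5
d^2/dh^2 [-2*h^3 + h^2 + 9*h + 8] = 2 - 12*h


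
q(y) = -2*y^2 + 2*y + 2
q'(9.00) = -34.00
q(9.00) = -142.00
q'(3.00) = -10.00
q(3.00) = -10.00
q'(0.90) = -1.60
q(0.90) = 2.18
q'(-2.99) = 13.96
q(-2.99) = -21.86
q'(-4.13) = 18.52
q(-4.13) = -40.37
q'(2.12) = -6.48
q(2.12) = -2.75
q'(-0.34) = 3.36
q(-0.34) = 1.09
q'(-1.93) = 9.72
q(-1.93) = -9.31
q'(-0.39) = 3.56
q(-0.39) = 0.92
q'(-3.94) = 17.76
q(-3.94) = -36.93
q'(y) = 2 - 4*y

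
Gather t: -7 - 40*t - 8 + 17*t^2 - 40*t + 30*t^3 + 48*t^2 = 30*t^3 + 65*t^2 - 80*t - 15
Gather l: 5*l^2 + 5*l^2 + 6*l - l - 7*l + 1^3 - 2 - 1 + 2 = 10*l^2 - 2*l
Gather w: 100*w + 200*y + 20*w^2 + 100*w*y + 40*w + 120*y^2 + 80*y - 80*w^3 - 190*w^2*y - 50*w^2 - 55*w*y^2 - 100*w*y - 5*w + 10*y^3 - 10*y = -80*w^3 + w^2*(-190*y - 30) + w*(135 - 55*y^2) + 10*y^3 + 120*y^2 + 270*y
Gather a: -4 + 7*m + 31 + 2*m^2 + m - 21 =2*m^2 + 8*m + 6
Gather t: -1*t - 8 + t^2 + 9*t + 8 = t^2 + 8*t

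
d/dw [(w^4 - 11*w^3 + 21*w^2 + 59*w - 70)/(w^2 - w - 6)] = 2*(w^3 - 11*w^2 + 39*w - 53)/(w^2 - 6*w + 9)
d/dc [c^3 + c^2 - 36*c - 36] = 3*c^2 + 2*c - 36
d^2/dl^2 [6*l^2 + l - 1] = 12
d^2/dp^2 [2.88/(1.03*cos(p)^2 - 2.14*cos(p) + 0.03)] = (-12.221568*(1 - cos(p)^2)^2 + 19.044288*cos(p)^3 - 18.944064*cos(p)^2 - 38.273472*cos(p) + 38.42208)/(1.03*cos(p)^2 - 2.14*cos(p) + 0.03)^3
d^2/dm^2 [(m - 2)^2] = 2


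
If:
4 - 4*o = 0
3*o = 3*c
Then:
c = 1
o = 1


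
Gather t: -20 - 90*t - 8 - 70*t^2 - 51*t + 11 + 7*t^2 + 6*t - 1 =-63*t^2 - 135*t - 18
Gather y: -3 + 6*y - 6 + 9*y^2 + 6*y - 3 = 9*y^2 + 12*y - 12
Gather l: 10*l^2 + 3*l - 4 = 10*l^2 + 3*l - 4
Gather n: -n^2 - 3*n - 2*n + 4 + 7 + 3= -n^2 - 5*n + 14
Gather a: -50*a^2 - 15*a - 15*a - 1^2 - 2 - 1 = -50*a^2 - 30*a - 4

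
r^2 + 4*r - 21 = (r - 3)*(r + 7)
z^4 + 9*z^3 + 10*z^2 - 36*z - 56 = (z - 2)*(z + 2)^2*(z + 7)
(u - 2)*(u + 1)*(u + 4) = u^3 + 3*u^2 - 6*u - 8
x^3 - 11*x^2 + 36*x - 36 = (x - 6)*(x - 3)*(x - 2)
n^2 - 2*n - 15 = (n - 5)*(n + 3)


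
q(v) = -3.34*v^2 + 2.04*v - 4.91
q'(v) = 2.04 - 6.68*v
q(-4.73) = -89.28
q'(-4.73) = 33.64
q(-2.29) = -27.10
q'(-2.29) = 17.34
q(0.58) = -4.85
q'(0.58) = -1.83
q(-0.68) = -7.84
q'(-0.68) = 6.58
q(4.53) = -64.21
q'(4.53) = -28.22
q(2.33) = -18.29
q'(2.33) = -13.52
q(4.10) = -52.69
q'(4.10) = -25.35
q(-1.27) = -12.89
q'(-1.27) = 10.52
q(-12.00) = -510.35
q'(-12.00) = 82.20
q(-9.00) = -293.81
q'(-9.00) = 62.16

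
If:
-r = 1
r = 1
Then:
No Solution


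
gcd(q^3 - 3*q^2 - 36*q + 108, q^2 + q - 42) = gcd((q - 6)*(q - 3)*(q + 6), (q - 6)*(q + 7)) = q - 6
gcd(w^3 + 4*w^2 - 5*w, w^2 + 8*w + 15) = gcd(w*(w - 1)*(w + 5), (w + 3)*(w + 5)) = w + 5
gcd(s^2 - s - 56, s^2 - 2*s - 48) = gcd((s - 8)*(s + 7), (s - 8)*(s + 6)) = s - 8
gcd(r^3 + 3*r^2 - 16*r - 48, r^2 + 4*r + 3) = r + 3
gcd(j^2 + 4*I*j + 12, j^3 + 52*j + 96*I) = j + 6*I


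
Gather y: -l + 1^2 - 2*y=-l - 2*y + 1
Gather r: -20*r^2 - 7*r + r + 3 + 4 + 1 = -20*r^2 - 6*r + 8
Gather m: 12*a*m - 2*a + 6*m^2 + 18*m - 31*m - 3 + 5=-2*a + 6*m^2 + m*(12*a - 13) + 2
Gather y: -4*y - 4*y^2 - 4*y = -4*y^2 - 8*y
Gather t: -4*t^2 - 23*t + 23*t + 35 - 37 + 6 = 4 - 4*t^2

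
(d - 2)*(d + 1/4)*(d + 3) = d^3 + 5*d^2/4 - 23*d/4 - 3/2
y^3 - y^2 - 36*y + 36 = (y - 6)*(y - 1)*(y + 6)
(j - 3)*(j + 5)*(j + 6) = j^3 + 8*j^2 - 3*j - 90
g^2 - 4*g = g*(g - 4)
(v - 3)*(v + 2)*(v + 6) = v^3 + 5*v^2 - 12*v - 36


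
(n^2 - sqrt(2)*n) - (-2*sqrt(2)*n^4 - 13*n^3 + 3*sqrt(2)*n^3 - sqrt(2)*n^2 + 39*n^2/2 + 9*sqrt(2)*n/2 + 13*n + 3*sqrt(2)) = 2*sqrt(2)*n^4 - 3*sqrt(2)*n^3 + 13*n^3 - 37*n^2/2 + sqrt(2)*n^2 - 13*n - 11*sqrt(2)*n/2 - 3*sqrt(2)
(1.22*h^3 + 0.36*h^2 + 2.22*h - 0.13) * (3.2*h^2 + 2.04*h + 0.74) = 3.904*h^5 + 3.6408*h^4 + 8.7412*h^3 + 4.3792*h^2 + 1.3776*h - 0.0962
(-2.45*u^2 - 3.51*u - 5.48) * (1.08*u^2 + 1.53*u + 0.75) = -2.646*u^4 - 7.5393*u^3 - 13.1262*u^2 - 11.0169*u - 4.11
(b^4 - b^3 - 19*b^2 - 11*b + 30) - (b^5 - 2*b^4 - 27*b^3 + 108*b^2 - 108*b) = -b^5 + 3*b^4 + 26*b^3 - 127*b^2 + 97*b + 30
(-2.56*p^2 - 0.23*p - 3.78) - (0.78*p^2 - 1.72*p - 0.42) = -3.34*p^2 + 1.49*p - 3.36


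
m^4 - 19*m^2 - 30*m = m*(m - 5)*(m + 2)*(m + 3)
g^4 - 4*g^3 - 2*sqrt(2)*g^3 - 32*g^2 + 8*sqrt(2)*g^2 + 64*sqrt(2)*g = g*(g - 8)*(g + 4)*(g - 2*sqrt(2))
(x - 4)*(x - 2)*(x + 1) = x^3 - 5*x^2 + 2*x + 8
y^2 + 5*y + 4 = (y + 1)*(y + 4)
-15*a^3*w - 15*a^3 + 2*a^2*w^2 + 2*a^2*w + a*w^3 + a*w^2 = (-3*a + w)*(5*a + w)*(a*w + a)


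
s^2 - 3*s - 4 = (s - 4)*(s + 1)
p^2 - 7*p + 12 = (p - 4)*(p - 3)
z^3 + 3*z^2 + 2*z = z*(z + 1)*(z + 2)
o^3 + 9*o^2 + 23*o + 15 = (o + 1)*(o + 3)*(o + 5)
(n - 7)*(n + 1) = n^2 - 6*n - 7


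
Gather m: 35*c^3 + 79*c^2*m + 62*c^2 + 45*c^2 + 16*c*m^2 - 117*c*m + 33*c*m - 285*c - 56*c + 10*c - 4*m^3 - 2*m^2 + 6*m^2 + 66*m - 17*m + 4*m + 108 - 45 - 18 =35*c^3 + 107*c^2 - 331*c - 4*m^3 + m^2*(16*c + 4) + m*(79*c^2 - 84*c + 53) + 45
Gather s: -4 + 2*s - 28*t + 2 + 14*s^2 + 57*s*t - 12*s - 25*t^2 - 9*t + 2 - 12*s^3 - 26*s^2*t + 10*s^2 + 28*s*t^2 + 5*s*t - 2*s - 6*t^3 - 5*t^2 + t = -12*s^3 + s^2*(24 - 26*t) + s*(28*t^2 + 62*t - 12) - 6*t^3 - 30*t^2 - 36*t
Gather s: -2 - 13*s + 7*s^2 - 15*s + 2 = 7*s^2 - 28*s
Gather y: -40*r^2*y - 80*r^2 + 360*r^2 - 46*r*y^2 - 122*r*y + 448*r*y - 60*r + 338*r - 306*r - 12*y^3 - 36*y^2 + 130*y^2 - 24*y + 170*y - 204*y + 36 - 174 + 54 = 280*r^2 - 28*r - 12*y^3 + y^2*(94 - 46*r) + y*(-40*r^2 + 326*r - 58) - 84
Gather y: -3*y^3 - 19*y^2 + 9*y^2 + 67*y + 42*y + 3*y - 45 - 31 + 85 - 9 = -3*y^3 - 10*y^2 + 112*y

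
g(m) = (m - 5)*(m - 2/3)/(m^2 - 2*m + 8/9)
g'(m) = (2 - 2*m)*(m - 5)*(m - 2/3)/(m^2 - 2*m + 8/9)^2 + (m - 5)/(m^2 - 2*m + 8/9) + (m - 2/3)/(m^2 - 2*m + 8/9) = 33/(9*m^2 - 24*m + 16)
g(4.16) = -0.30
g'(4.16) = 0.46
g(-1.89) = 2.14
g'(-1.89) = 0.35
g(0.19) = 4.21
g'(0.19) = 2.80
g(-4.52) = 1.63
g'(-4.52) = 0.11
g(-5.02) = 1.58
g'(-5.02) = 0.09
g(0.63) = 6.21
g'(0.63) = 7.41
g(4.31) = -0.23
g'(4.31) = 0.41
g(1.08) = 15.47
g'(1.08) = 57.13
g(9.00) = 0.52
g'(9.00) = 0.06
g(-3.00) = 1.85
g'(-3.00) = 0.20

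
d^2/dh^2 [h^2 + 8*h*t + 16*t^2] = 2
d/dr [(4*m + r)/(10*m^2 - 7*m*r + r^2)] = (10*m^2 - 7*m*r + r^2 + (4*m + r)*(7*m - 2*r))/(10*m^2 - 7*m*r + r^2)^2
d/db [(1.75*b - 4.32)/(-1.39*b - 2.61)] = (-14.695497*b - 27.593703)/(1.39*b + 2.61)^3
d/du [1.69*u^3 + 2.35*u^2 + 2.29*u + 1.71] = 5.07*u^2 + 4.7*u + 2.29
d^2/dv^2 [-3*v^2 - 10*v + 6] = -6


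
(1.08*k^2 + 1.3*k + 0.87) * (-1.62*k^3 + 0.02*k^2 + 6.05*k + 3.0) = -1.7496*k^5 - 2.0844*k^4 + 5.1506*k^3 + 11.1224*k^2 + 9.1635*k + 2.61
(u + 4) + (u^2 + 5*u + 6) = u^2 + 6*u + 10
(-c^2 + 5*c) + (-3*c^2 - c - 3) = -4*c^2 + 4*c - 3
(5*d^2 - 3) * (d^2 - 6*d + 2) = 5*d^4 - 30*d^3 + 7*d^2 + 18*d - 6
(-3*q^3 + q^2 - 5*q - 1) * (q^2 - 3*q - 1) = -3*q^5 + 10*q^4 - 5*q^3 + 13*q^2 + 8*q + 1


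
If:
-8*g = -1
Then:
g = 1/8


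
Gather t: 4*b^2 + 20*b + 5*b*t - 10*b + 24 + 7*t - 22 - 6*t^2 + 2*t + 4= 4*b^2 + 10*b - 6*t^2 + t*(5*b + 9) + 6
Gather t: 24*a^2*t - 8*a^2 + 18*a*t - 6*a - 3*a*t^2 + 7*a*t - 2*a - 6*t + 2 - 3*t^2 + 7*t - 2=-8*a^2 - 8*a + t^2*(-3*a - 3) + t*(24*a^2 + 25*a + 1)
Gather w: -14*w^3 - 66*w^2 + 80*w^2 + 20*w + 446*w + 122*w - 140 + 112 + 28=-14*w^3 + 14*w^2 + 588*w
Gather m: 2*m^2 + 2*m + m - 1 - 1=2*m^2 + 3*m - 2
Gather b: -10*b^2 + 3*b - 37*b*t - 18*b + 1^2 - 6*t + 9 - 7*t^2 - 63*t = -10*b^2 + b*(-37*t - 15) - 7*t^2 - 69*t + 10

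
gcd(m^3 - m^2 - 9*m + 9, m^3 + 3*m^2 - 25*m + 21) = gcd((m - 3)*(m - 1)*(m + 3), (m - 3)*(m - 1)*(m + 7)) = m^2 - 4*m + 3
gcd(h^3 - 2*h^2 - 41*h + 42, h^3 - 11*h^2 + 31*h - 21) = h^2 - 8*h + 7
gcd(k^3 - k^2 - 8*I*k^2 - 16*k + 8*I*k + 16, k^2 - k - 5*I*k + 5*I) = k - 1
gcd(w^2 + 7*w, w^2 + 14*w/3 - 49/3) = w + 7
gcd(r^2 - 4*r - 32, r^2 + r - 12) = r + 4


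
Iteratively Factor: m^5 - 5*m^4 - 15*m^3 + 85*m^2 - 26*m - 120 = (m + 4)*(m^4 - 9*m^3 + 21*m^2 + m - 30) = (m - 3)*(m + 4)*(m^3 - 6*m^2 + 3*m + 10) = (m - 3)*(m + 1)*(m + 4)*(m^2 - 7*m + 10) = (m - 5)*(m - 3)*(m + 1)*(m + 4)*(m - 2)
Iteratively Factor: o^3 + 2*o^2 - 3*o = (o - 1)*(o^2 + 3*o) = (o - 1)*(o + 3)*(o)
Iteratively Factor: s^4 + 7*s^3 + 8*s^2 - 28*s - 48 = (s + 3)*(s^3 + 4*s^2 - 4*s - 16) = (s + 2)*(s + 3)*(s^2 + 2*s - 8) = (s - 2)*(s + 2)*(s + 3)*(s + 4)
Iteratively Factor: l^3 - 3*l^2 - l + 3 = (l - 3)*(l^2 - 1) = (l - 3)*(l + 1)*(l - 1)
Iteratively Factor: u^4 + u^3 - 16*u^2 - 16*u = (u)*(u^3 + u^2 - 16*u - 16) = u*(u + 4)*(u^2 - 3*u - 4) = u*(u - 4)*(u + 4)*(u + 1)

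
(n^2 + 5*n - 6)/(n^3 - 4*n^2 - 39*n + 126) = (n - 1)/(n^2 - 10*n + 21)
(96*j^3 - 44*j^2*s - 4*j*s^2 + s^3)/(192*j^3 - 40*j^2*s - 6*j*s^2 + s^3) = (-2*j + s)/(-4*j + s)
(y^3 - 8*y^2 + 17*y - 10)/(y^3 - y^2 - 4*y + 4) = (y - 5)/(y + 2)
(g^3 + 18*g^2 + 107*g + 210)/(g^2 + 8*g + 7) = (g^2 + 11*g + 30)/(g + 1)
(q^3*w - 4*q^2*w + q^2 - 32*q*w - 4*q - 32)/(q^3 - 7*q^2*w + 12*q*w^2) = (q^3*w - 4*q^2*w + q^2 - 32*q*w - 4*q - 32)/(q*(q^2 - 7*q*w + 12*w^2))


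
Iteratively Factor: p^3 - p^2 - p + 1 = (p - 1)*(p^2 - 1) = (p - 1)*(p + 1)*(p - 1)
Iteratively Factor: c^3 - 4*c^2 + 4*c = (c - 2)*(c^2 - 2*c) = (c - 2)^2*(c)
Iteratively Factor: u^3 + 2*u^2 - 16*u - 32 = (u - 4)*(u^2 + 6*u + 8) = (u - 4)*(u + 4)*(u + 2)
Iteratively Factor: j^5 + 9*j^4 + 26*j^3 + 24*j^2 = (j + 2)*(j^4 + 7*j^3 + 12*j^2) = (j + 2)*(j + 3)*(j^3 + 4*j^2) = j*(j + 2)*(j + 3)*(j^2 + 4*j) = j^2*(j + 2)*(j + 3)*(j + 4)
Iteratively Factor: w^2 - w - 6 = (w - 3)*(w + 2)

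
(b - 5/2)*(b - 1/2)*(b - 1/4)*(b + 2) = b^4 - 5*b^3/4 - 9*b^2/2 + 59*b/16 - 5/8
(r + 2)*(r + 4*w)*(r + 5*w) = r^3 + 9*r^2*w + 2*r^2 + 20*r*w^2 + 18*r*w + 40*w^2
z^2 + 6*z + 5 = (z + 1)*(z + 5)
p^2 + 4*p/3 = p*(p + 4/3)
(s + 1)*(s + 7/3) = s^2 + 10*s/3 + 7/3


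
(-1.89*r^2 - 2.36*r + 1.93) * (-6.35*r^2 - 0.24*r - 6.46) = 12.0015*r^4 + 15.4396*r^3 + 0.520299999999999*r^2 + 14.7824*r - 12.4678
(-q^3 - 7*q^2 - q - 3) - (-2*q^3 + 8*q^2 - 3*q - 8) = q^3 - 15*q^2 + 2*q + 5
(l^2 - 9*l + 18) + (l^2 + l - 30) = 2*l^2 - 8*l - 12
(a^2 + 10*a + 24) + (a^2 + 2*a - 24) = 2*a^2 + 12*a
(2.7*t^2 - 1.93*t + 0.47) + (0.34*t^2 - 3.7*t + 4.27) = 3.04*t^2 - 5.63*t + 4.74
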